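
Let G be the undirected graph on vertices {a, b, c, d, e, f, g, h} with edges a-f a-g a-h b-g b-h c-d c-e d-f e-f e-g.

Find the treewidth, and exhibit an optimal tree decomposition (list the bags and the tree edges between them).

The largest bag has 3 vertices, giving width 2; this decomposition certifies tw(G) ≤ 2. Since c–d–f–e–c is a cycle in G, G is not acyclic. Forests are exactly the graphs of treewidth ≤ 1, so tw(G) ≥ 2. Combining the bounds, tw(G) = 2.

Treewidth 2.
Bags: B1 = {c, d, e}  B2 = {d, e, f}  B3 = {e, f, g}  B4 = {a, f, g}  B5 = {a, b, g}  B6 = {a, b, h}
Tree: B1–B2, B2–B3, B3–B4, B4–B5, B5–B6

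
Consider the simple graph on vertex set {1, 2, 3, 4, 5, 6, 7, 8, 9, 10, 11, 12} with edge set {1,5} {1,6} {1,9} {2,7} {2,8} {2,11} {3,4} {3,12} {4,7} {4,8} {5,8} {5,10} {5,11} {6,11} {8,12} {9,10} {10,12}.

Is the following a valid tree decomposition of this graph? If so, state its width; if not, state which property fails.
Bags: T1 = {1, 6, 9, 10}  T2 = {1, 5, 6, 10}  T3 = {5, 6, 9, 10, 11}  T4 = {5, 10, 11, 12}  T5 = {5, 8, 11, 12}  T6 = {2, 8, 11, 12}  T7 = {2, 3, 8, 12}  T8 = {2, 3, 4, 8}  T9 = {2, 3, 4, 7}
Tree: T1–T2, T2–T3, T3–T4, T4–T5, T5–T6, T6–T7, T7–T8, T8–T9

No — bags containing vertex 9 are not connected in the tree.

A tree decomposition must satisfy three properties: every vertex lies in some bag; for every edge, both endpoints lie together in some bag; and for every vertex, the bags containing it form a connected subtree. Here bags containing vertex 9 are not connected in the tree, so the decomposition is invalid.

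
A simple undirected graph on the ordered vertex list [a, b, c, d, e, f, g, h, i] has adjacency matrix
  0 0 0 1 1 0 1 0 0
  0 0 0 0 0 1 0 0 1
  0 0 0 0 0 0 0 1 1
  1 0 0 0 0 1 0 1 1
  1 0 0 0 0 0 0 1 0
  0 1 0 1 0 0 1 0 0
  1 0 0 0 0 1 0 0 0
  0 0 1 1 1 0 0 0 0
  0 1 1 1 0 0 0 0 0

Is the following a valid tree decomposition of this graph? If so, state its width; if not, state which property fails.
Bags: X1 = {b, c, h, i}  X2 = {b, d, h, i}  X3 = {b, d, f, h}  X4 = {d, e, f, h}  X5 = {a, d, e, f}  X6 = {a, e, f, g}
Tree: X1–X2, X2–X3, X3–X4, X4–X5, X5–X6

Yes; width 3.

Vertex coverage: the bags together contain {a, b, c, d, e, f, g, h, i}, the full vertex set. Edge coverage: each edge of G has both endpoints in at least one bag. Running intersection: for every vertex, the bags containing it form a connected subtree. All three properties hold, so this is a valid tree decomposition of width max|bag| − 1 = 3, and hence tw(G) ≤ 3.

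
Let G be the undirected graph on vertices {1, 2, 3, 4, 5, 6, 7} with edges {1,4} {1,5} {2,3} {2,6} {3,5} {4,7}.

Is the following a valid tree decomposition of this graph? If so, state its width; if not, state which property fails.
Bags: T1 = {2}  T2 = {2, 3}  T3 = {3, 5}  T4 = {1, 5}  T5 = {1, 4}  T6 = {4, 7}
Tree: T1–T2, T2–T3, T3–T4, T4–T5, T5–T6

No — vertex 6 appears in no bag.

A tree decomposition must satisfy three properties: every vertex lies in some bag; for every edge, both endpoints lie together in some bag; and for every vertex, the bags containing it form a connected subtree. Here vertex 6 appears in no bag, so the decomposition is invalid.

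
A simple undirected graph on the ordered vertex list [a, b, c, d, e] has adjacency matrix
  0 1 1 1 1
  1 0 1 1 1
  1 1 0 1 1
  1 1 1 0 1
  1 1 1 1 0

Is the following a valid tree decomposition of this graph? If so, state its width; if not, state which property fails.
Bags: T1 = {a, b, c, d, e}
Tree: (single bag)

Every vertex of G appears in some bag (union = {a, b, c, d, e}); every edge is covered by a bag; and for each vertex v the set of bags containing v is connected in the bag tree. The decomposition is therefore valid. The largest bag has 5 vertices, so the width is 4.

Yes; width 4.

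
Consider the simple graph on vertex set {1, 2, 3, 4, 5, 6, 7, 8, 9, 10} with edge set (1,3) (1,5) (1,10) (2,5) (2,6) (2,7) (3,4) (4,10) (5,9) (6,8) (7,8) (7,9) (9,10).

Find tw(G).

A width-2 tree decomposition is:
Bags: B1 = {2, 6, 8}  B2 = {2, 7, 8}  B3 = {2, 5, 7}  B4 = {5, 7, 9}  B5 = {1, 5, 9}  B6 = {1, 9, 10}  B7 = {1, 3, 10}  B8 = {3, 4, 10}
Tree: B1–B2, B2–B3, B3–B4, B4–B5, B5–B6, B6–B7, B7–B8
Each bag holds 3 vertices, so the decomposition has width 2, which upper-bounds the treewidth. Since 6–8–7–2–6 is a cycle in G, G is not acyclic. Forests are exactly the graphs of treewidth ≤ 1, so tw(G) ≥ 2. Therefore the treewidth is 2.

2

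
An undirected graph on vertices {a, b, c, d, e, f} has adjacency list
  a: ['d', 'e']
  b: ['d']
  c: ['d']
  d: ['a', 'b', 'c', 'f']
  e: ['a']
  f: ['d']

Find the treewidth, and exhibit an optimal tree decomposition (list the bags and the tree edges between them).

Each bag holds 2 vertices, so the decomposition has width 1, which upper-bounds the treewidth. G has an edge, so its treewidth is at least 1. Therefore the treewidth is 1.

Treewidth 1.
One optimal decomposition is:
Bags: B1 = {d, f}  B2 = {a, d}  B3 = {c, d}  B4 = {b, d}  B5 = {a, e}
Tree: B1–B2, B1–B3, B2–B4, B2–B5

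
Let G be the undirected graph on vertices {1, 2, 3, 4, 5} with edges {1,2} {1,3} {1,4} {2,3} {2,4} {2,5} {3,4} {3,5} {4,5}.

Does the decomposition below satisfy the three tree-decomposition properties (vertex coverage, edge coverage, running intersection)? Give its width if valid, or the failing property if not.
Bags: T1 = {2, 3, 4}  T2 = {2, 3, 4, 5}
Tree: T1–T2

No — vertex 1 appears in no bag.

A tree decomposition must satisfy three properties: every vertex lies in some bag; for every edge, both endpoints lie together in some bag; and for every vertex, the bags containing it form a connected subtree. Here vertex 1 appears in no bag, so the decomposition is invalid.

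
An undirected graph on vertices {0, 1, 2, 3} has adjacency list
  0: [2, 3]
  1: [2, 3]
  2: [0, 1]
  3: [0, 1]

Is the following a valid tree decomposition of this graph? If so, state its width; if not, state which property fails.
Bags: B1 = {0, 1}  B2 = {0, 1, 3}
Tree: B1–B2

A tree decomposition must satisfy three properties: every vertex lies in some bag; for every edge, both endpoints lie together in some bag; and for every vertex, the bags containing it form a connected subtree. Here vertex 2 appears in no bag, so the decomposition is invalid.

No — vertex 2 appears in no bag.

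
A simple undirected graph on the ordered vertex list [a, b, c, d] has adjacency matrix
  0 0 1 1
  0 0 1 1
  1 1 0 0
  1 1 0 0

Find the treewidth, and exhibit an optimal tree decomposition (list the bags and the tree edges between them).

Every bag has size at most 3, so the width is 3 − 1 = 2 and tw(G) ≤ 2. Since b–d–a–c–b is a cycle in G, G is not acyclic. Forests are exactly the graphs of treewidth ≤ 1, so tw(G) ≥ 2. Hence tw(G) = 2 exactly.

Treewidth 2.
Bags: B1 = {a, b, d}  B2 = {a, b, c}
Tree: B1–B2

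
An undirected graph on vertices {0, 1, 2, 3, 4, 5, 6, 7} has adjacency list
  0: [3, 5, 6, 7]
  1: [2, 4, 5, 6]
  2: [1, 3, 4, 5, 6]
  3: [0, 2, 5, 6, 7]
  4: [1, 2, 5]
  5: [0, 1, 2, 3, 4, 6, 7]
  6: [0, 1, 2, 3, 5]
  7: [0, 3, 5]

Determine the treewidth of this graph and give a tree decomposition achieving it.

Treewidth 3.
Bags: B1 = {1, 2, 5, 6}  B2 = {2, 3, 5, 6}  B3 = {1, 2, 4, 5}  B4 = {0, 3, 5, 6}  B5 = {0, 3, 5, 7}
Tree: B1–B2, B1–B3, B2–B4, B4–B5

The largest bag has 4 vertices, giving width 3; this decomposition certifies tw(G) ≤ 3. For the lower bound, the 4 vertices {0, 3, 5, 6} are pairwise adjacent, and any tree decomposition puts a clique entirely inside one bag — forcing width ≥ 3. Combining the bounds, tw(G) = 3.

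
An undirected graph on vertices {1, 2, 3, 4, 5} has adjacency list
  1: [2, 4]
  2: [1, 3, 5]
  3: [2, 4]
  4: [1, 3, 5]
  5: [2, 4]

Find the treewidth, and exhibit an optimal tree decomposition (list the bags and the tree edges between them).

Every bag has size at most 3, so the width is 3 − 1 = 2 and tw(G) ≤ 2. For the lower bound, G contains the cycle 2–5–4–1–2, so G is not a forest; only forests have treewidth ≤ 1, hence tw(G) ≥ 2. Hence tw(G) = 2 exactly.

Treewidth 2.
One optimal decomposition is:
Bags: B1 = {2, 4, 5}  B2 = {1, 2, 4}  B3 = {2, 3, 4}
Tree: B1–B2, B2–B3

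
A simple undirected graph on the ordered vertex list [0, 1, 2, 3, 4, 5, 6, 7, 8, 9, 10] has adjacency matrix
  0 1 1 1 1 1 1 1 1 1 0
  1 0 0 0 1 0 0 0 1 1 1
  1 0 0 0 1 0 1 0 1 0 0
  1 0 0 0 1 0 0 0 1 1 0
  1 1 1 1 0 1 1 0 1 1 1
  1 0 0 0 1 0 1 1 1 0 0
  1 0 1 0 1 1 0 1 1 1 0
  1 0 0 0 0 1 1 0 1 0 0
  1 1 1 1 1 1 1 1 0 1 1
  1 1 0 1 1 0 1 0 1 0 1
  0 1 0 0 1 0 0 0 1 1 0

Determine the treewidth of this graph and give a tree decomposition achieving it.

The largest bag has 5 vertices, giving width 4; this decomposition certifies tw(G) ≤ 4. Conversely, {0, 1, 4, 8, 9} is a clique of size 5, and the vertices of any clique must share a bag in every tree decomposition; so some bag has ≥ 5 vertices and tw(G) ≥ 4. Hence tw(G) = 4 exactly.

Treewidth 4.
One optimal decomposition is:
Bags: B1 = {0, 4, 6, 8, 9}  B2 = {0, 2, 4, 6, 8}  B3 = {0, 1, 4, 8, 9}  B4 = {1, 4, 8, 9, 10}  B5 = {0, 3, 4, 8, 9}  B6 = {0, 4, 5, 6, 8}  B7 = {0, 5, 6, 7, 8}
Tree: B1–B2, B1–B3, B3–B4, B1–B5, B1–B6, B6–B7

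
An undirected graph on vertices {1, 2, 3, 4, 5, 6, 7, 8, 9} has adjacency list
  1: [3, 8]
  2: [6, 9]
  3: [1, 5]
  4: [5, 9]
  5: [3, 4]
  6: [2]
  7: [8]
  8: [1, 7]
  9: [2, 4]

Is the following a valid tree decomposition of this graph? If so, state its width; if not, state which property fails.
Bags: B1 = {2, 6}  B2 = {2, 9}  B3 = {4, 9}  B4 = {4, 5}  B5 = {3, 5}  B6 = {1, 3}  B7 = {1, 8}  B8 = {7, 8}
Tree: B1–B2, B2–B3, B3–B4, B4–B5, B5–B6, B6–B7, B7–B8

Yes; width 1.

Every vertex of G appears in some bag (union = {1, 2, 3, 4, 5, 6, 7, 8, 9}); every edge is covered by a bag; and for each vertex v the set of bags containing v is connected in the bag tree. The decomposition is therefore valid. The largest bag has 2 vertices, so the width is 1.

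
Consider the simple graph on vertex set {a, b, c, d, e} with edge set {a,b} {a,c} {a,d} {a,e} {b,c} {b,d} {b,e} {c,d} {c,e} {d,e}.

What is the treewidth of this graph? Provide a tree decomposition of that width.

Treewidth 4.
Bags: B1 = {a, b, c, d, e}
Tree: (single bag)

A single bag containing all 5 vertices is trivially a valid decomposition of width 4. For the lower bound, the 5 vertices {a, b, c, d, e} are pairwise adjacent, and any tree decomposition puts a clique entirely inside one bag — forcing width ≥ 4. Combining the bounds, tw(G) = 4.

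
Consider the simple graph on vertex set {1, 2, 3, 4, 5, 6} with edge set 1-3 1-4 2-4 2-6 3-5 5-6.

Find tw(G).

A width-2 tree decomposition is:
Bags: B1 = {1, 3, 4}  B2 = {2, 3, 4}  B3 = {2, 3, 6}  B4 = {3, 5, 6}
Tree: B1–B2, B2–B3, B3–B4
Each bag holds 3 vertices, so the decomposition has width 2, which upper-bounds the treewidth. The edges 3–1–4–2–6–5–3 form a cycle, so G is not a tree and its treewidth is at least 2. Combining the bounds, tw(G) = 2.

2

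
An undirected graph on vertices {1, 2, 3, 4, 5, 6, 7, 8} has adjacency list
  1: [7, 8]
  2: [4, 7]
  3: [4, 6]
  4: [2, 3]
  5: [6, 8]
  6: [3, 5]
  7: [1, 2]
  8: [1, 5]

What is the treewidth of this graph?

A width-2 tree decomposition is:
Bags: B1 = {1, 5, 8}  B2 = {1, 5, 6}  B3 = {1, 3, 6}  B4 = {1, 3, 4}  B5 = {1, 2, 4}  B6 = {1, 2, 7}
Tree: B1–B2, B2–B3, B3–B4, B4–B5, B5–B6
Every bag has size at most 3, so the width is 3 − 1 = 2 and tw(G) ≤ 2. The edges 1–8–5–6–3–4–2–7–1 form a cycle, so G is not a tree and its treewidth is at least 2. Combining the bounds, tw(G) = 2.

2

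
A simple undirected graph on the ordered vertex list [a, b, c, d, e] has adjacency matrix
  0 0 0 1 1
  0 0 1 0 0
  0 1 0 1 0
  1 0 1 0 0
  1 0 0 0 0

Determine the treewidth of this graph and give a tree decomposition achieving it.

The largest bag has 2 vertices, giving width 1; this decomposition certifies tw(G) ≤ 1. G has an edge, so its treewidth is at least 1. Hence tw(G) = 1 exactly.

Treewidth 1.
One such decomposition:
Bags: B1 = {b, c}  B2 = {c, d}  B3 = {a, d}  B4 = {a, e}
Tree: B1–B2, B2–B3, B3–B4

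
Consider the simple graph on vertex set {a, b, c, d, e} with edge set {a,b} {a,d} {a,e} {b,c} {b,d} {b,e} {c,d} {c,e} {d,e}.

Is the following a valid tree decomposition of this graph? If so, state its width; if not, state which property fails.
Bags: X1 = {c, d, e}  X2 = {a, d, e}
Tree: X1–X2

No — vertex b appears in no bag.

A tree decomposition must satisfy three properties: every vertex lies in some bag; for every edge, both endpoints lie together in some bag; and for every vertex, the bags containing it form a connected subtree. Here vertex b appears in no bag, so the decomposition is invalid.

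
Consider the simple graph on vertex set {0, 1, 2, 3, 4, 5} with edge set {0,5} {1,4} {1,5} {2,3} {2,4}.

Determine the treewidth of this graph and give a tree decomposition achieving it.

Each bag holds 2 vertices, so the decomposition has width 1, which upper-bounds the treewidth. G has an edge, so its treewidth is at least 1. Therefore the treewidth is 1.

Treewidth 1.
One optimal decomposition is:
Bags: B1 = {0, 5}  B2 = {1, 5}  B3 = {1, 4}  B4 = {2, 4}  B5 = {2, 3}
Tree: B1–B2, B2–B3, B3–B4, B4–B5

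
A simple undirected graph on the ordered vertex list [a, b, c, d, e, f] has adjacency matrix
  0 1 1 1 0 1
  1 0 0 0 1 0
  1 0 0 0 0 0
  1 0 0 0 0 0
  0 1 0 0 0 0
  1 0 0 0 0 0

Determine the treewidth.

1

A width-1 tree decomposition is:
Bags: B1 = {a, f}  B2 = {a, b}  B3 = {b, e}  B4 = {a, d}  B5 = {a, c}
Tree: B1–B2, B2–B3, B2–B4, B1–B5
Each bag holds 2 vertices, so the decomposition has width 1, which upper-bounds the treewidth. G has an edge, so its treewidth is at least 1. The upper and lower bounds meet at 1, so that is the treewidth.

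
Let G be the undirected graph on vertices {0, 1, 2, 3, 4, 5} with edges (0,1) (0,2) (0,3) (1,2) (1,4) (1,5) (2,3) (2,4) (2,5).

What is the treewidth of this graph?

2

A width-2 tree decomposition is:
Bags: B1 = {0, 1, 2}  B2 = {1, 2, 5}  B3 = {1, 2, 4}  B4 = {0, 2, 3}
Tree: B1–B2, B2–B3, B1–B4
Each bag holds 3 vertices, so the decomposition has width 2, which upper-bounds the treewidth. For the lower bound, the 3 vertices {0, 1, 2} are pairwise adjacent, and any tree decomposition puts a clique entirely inside one bag — forcing width ≥ 2. The upper and lower bounds meet at 2, so that is the treewidth.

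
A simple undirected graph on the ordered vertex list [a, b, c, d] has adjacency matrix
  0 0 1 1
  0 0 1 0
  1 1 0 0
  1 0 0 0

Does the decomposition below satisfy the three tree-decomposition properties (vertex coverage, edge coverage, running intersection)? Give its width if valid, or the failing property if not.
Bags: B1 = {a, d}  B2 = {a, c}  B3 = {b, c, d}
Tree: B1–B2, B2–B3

A tree decomposition must satisfy three properties: every vertex lies in some bag; for every edge, both endpoints lie together in some bag; and for every vertex, the bags containing it form a connected subtree. Here bags containing vertex d are not connected in the tree, so the decomposition is invalid.

No — bags containing vertex d are not connected in the tree.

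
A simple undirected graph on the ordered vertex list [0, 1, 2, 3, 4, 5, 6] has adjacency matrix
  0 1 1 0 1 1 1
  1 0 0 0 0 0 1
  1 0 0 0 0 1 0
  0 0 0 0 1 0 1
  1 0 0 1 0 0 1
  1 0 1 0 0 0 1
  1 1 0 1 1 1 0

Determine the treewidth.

A width-2 tree decomposition is:
Bags: B1 = {0, 5, 6}  B2 = {0, 1, 6}  B3 = {0, 2, 5}  B4 = {0, 4, 6}  B5 = {3, 4, 6}
Tree: B1–B2, B1–B3, B2–B4, B4–B5
The largest bag has 3 vertices, giving width 2; this decomposition certifies tw(G) ≤ 2. Conversely, {0, 2, 5} is a clique of size 3, and the vertices of any clique must share a bag in every tree decomposition; so some bag has ≥ 3 vertices and tw(G) ≥ 2. Therefore the treewidth is 2.

2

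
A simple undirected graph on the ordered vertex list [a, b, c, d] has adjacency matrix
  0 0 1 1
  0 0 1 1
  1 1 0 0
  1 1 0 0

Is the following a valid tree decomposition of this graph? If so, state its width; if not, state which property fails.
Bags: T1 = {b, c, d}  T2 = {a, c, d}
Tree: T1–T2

Checking the three conditions: (i) the bags cover all of {a, b, c, d}; (ii) for each edge, some bag contains both endpoints; (iii) the bags containing any fixed vertex form a subtree. All hold, so the decomposition is valid with width 3 − 1 = 2.

Yes; width 2.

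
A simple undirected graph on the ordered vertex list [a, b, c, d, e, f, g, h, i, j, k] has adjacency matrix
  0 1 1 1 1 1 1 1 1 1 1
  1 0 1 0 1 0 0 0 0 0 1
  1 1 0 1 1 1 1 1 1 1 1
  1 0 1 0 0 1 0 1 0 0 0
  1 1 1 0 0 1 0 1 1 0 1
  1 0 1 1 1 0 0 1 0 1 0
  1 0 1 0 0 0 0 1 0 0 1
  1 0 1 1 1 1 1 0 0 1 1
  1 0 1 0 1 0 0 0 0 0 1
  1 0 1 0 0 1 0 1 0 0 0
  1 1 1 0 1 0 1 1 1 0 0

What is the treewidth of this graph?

4

A width-4 tree decomposition is:
Bags: B1 = {a, c, e, f, h}  B2 = {a, c, e, h, k}  B3 = {a, c, g, h, k}  B4 = {a, b, c, e, k}  B5 = {a, c, f, h, j}  B6 = {a, c, e, i, k}  B7 = {a, c, d, f, h}
Tree: B1–B2, B2–B3, B2–B4, B1–B5, B2–B6, B5–B7
Each bag holds 5 vertices, so the decomposition has width 4, which upper-bounds the treewidth. On the other hand G contains the 5-clique {a, c, g, h, k}. A clique must lie in a single bag of any decomposition, so no decomposition can have width below 4. Combining the bounds, tw(G) = 4.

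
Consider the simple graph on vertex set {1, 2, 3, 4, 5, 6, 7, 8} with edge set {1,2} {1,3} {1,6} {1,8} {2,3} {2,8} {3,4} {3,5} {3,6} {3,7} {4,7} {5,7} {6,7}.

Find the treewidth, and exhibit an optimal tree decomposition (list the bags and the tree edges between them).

Every bag has size at most 3, so the width is 3 − 1 = 2 and tw(G) ≤ 2. Conversely, {1, 2, 8} is a clique of size 3, and the vertices of any clique must share a bag in every tree decomposition; so some bag has ≥ 3 vertices and tw(G) ≥ 2. Therefore the treewidth is 2.

Treewidth 2.
One optimal decomposition is:
Bags: B1 = {3, 6, 7}  B2 = {1, 3, 6}  B3 = {3, 4, 7}  B4 = {3, 5, 7}  B5 = {1, 2, 3}  B6 = {1, 2, 8}
Tree: B1–B2, B1–B3, B1–B4, B2–B5, B5–B6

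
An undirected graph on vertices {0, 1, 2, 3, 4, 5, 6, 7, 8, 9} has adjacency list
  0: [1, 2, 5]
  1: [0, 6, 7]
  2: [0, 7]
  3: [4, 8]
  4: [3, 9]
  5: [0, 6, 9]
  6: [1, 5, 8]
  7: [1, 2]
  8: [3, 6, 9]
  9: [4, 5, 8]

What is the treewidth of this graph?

A width-2 tree decomposition is:
Bags: B1 = {1, 2, 7}  B2 = {0, 1, 2}  B3 = {0, 1, 6}  B4 = {0, 5, 6}  B5 = {5, 6, 8}  B6 = {5, 8, 9}  B7 = {3, 8, 9}  B8 = {3, 4, 9}
Tree: B1–B2, B2–B3, B3–B4, B4–B5, B5–B6, B6–B7, B7–B8
Each bag holds 3 vertices, so the decomposition has width 2, which upper-bounds the treewidth. Since 7–2–0–1–7 is a cycle in G, G is not acyclic. Forests are exactly the graphs of treewidth ≤ 1, so tw(G) ≥ 2. The upper and lower bounds meet at 2, so that is the treewidth.

2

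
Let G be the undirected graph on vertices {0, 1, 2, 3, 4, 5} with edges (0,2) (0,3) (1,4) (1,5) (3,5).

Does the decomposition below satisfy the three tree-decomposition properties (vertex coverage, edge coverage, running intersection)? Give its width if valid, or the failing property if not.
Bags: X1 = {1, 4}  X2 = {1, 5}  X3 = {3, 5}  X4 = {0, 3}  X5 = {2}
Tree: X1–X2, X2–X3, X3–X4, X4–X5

A tree decomposition must satisfy three properties: every vertex lies in some bag; for every edge, both endpoints lie together in some bag; and for every vertex, the bags containing it form a connected subtree. Here edge (0,2) lies in no bag, so the decomposition is invalid.

No — edge (0,2) lies in no bag.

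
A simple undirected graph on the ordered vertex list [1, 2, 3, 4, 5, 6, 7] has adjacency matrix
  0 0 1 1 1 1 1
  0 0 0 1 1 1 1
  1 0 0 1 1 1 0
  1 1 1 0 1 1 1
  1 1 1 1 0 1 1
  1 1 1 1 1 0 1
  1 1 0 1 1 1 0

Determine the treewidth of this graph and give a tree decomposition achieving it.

The largest bag has 5 vertices, giving width 4; this decomposition certifies tw(G) ≤ 4. Conversely, {1, 3, 4, 5, 6} is a clique of size 5, and the vertices of any clique must share a bag in every tree decomposition; so some bag has ≥ 5 vertices and tw(G) ≥ 4. Therefore the treewidth is 4.

Treewidth 4.
One such decomposition:
Bags: B1 = {1, 4, 5, 6, 7}  B2 = {2, 4, 5, 6, 7}  B3 = {1, 3, 4, 5, 6}
Tree: B1–B2, B1–B3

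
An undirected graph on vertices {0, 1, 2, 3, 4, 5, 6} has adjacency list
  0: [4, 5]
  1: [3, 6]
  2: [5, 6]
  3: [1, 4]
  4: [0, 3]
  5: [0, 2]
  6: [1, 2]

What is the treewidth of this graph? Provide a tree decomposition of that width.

The largest bag has 3 vertices, giving width 2; this decomposition certifies tw(G) ≤ 2. For the lower bound, G contains the cycle 4–3–1–6–2–5–0–4, so G is not a forest; only forests have treewidth ≤ 1, hence tw(G) ≥ 2. Hence tw(G) = 2 exactly.

Treewidth 2.
One such decomposition:
Bags: B1 = {1, 3, 4}  B2 = {1, 4, 6}  B3 = {2, 4, 6}  B4 = {2, 4, 5}  B5 = {0, 4, 5}
Tree: B1–B2, B2–B3, B3–B4, B4–B5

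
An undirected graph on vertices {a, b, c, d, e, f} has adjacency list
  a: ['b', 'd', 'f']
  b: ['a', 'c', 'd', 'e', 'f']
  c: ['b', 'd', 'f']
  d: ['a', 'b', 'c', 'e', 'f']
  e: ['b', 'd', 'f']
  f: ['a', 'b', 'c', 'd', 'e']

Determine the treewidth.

A width-3 tree decomposition is:
Bags: B1 = {b, c, d, f}  B2 = {a, b, d, f}  B3 = {b, d, e, f}
Tree: B1–B2, B1–B3
Each bag holds 4 vertices, so the decomposition has width 3, which upper-bounds the treewidth. Conversely, {b, d, e, f} is a clique of size 4, and the vertices of any clique must share a bag in every tree decomposition; so some bag has ≥ 4 vertices and tw(G) ≥ 3. Hence tw(G) = 3 exactly.

3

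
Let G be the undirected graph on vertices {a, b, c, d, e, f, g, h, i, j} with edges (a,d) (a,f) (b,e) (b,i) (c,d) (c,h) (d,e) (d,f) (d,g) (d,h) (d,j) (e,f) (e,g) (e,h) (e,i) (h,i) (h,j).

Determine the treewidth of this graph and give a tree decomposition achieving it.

Treewidth 2.
Bags: B1 = {a, d, f}  B2 = {d, e, f}  B3 = {d, e, h}  B4 = {d, h, j}  B5 = {e, h, i}  B6 = {d, e, g}  B7 = {b, e, i}  B8 = {c, d, h}
Tree: B1–B2, B2–B3, B3–B4, B3–B5, B3–B6, B5–B7, B4–B8

Every bag has size at most 3, so the width is 3 − 1 = 2 and tw(G) ≤ 2. Conversely, {d, e, g} is a clique of size 3, and the vertices of any clique must share a bag in every tree decomposition; so some bag has ≥ 3 vertices and tw(G) ≥ 2. Hence tw(G) = 2 exactly.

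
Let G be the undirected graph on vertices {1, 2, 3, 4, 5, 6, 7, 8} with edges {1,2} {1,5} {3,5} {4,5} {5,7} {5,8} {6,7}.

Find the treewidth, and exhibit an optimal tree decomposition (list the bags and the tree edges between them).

Treewidth 1.
One such decomposition:
Bags: B1 = {1, 5}  B2 = {5, 7}  B3 = {1, 2}  B4 = {5, 8}  B5 = {4, 5}  B6 = {6, 7}  B7 = {3, 5}
Tree: B1–B2, B1–B3, B1–B4, B4–B5, B2–B6, B4–B7

Each bag holds 2 vertices, so the decomposition has width 1, which upper-bounds the treewidth. Any graph with an edge has treewidth ≥ 1, and G has the edge 5–1. Therefore the treewidth is 1.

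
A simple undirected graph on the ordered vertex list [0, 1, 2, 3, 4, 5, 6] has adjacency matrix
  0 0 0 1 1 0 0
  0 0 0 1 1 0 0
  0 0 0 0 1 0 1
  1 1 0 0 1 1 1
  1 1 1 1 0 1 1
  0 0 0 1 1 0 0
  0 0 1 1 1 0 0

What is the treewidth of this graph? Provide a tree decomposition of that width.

The largest bag has 3 vertices, giving width 2; this decomposition certifies tw(G) ≤ 2. On the other hand G contains the 3-clique {2, 4, 6}. A clique must lie in a single bag of any decomposition, so no decomposition can have width below 2. The upper and lower bounds meet at 2, so that is the treewidth.

Treewidth 2.
One optimal decomposition is:
Bags: B1 = {3, 4, 6}  B2 = {3, 4, 5}  B3 = {0, 3, 4}  B4 = {2, 4, 6}  B5 = {1, 3, 4}
Tree: B1–B2, B2–B3, B1–B4, B2–B5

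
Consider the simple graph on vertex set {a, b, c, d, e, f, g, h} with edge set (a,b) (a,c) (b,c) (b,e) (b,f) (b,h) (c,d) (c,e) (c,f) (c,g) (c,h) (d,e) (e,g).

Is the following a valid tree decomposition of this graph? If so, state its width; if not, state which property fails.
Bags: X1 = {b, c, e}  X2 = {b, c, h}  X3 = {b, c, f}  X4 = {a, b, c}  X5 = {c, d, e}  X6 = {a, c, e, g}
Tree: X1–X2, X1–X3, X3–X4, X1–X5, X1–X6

A tree decomposition must satisfy three properties: every vertex lies in some bag; for every edge, both endpoints lie together in some bag; and for every vertex, the bags containing it form a connected subtree. Here bags containing vertex a are not connected in the tree, so the decomposition is invalid.

No — bags containing vertex a are not connected in the tree.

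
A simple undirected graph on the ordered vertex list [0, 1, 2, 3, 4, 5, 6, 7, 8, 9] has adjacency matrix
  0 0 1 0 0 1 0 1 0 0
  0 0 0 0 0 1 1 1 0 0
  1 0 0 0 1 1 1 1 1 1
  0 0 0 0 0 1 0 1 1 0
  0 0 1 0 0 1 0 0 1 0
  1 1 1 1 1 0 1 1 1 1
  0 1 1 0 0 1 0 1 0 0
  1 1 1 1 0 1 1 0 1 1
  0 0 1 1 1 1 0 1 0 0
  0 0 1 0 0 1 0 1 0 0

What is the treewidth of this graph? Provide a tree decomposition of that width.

Treewidth 3.
One such decomposition:
Bags: B1 = {2, 5, 7, 9}  B2 = {2, 5, 6, 7}  B3 = {2, 5, 7, 8}  B4 = {2, 4, 5, 8}  B5 = {3, 5, 7, 8}  B6 = {1, 5, 6, 7}  B7 = {0, 2, 5, 7}
Tree: B1–B2, B1–B3, B3–B4, B3–B5, B2–B6, B1–B7

The largest bag has 4 vertices, giving width 3; this decomposition certifies tw(G) ≤ 3. Conversely, {2, 4, 5, 8} is a clique of size 4, and the vertices of any clique must share a bag in every tree decomposition; so some bag has ≥ 4 vertices and tw(G) ≥ 3. Hence tw(G) = 3 exactly.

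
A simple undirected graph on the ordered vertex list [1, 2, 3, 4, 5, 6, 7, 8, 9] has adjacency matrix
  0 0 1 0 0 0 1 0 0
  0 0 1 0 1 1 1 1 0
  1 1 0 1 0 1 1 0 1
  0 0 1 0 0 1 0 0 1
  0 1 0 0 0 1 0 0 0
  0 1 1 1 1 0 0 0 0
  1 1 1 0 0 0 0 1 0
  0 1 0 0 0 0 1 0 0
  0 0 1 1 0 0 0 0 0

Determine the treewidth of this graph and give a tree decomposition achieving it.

Each bag holds 3 vertices, so the decomposition has width 2, which upper-bounds the treewidth. On the other hand G contains the 3-clique {2, 7, 8}. A clique must lie in a single bag of any decomposition, so no decomposition can have width below 2. Therefore the treewidth is 2.

Treewidth 2.
One optimal decomposition is:
Bags: B1 = {3, 4, 6}  B2 = {2, 3, 6}  B3 = {3, 4, 9}  B4 = {2, 5, 6}  B5 = {2, 3, 7}  B6 = {2, 7, 8}  B7 = {1, 3, 7}
Tree: B1–B2, B1–B3, B2–B4, B2–B5, B5–B6, B5–B7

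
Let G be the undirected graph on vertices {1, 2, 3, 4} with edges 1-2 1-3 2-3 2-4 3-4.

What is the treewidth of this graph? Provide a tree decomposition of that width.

Treewidth 2.
One optimal decomposition is:
Bags: B1 = {1, 2, 3}  B2 = {2, 3, 4}
Tree: B1–B2

Every bag has size at most 3, so the width is 3 − 1 = 2 and tw(G) ≤ 2. For the lower bound, the 3 vertices {1, 2, 3} are pairwise adjacent, and any tree decomposition puts a clique entirely inside one bag — forcing width ≥ 2. Therefore the treewidth is 2.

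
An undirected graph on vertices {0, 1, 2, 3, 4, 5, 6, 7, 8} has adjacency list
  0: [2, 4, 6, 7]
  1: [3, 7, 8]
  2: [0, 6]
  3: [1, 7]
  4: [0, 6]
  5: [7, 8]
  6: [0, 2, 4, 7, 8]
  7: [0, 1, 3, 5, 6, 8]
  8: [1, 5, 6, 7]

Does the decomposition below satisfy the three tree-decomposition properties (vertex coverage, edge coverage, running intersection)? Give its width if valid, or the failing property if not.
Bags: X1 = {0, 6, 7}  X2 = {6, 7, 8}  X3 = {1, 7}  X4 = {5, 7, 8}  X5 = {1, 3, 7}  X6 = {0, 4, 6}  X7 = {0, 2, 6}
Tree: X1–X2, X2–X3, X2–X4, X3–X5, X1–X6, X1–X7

No — edge (8,1) lies in no bag.

A tree decomposition must satisfy three properties: every vertex lies in some bag; for every edge, both endpoints lie together in some bag; and for every vertex, the bags containing it form a connected subtree. Here edge (8,1) lies in no bag, so the decomposition is invalid.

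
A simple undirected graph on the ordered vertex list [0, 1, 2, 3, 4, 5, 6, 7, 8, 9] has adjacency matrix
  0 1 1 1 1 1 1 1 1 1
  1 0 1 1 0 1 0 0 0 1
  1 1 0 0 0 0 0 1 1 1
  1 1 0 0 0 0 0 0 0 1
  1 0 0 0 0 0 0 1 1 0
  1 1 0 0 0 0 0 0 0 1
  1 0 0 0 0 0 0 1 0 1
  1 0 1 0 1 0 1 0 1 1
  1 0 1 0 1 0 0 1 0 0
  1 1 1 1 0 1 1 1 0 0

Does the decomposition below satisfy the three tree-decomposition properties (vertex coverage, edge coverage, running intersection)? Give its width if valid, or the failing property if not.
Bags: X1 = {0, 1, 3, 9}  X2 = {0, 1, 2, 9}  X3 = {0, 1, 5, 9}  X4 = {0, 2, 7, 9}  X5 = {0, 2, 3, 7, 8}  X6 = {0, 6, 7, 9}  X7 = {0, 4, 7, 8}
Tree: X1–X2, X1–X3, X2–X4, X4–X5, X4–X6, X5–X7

No — bags containing vertex 3 are not connected in the tree.

A tree decomposition must satisfy three properties: every vertex lies in some bag; for every edge, both endpoints lie together in some bag; and for every vertex, the bags containing it form a connected subtree. Here bags containing vertex 3 are not connected in the tree, so the decomposition is invalid.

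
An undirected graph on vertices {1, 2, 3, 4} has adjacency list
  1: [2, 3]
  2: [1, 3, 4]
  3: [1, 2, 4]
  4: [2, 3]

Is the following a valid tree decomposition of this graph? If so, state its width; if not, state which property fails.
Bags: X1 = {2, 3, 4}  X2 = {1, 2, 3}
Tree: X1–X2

Every vertex of G appears in some bag (union = {1, 2, 3, 4}); every edge is covered by a bag; and for each vertex v the set of bags containing v is connected in the bag tree. The decomposition is therefore valid. The largest bag has 3 vertices, so the width is 2.

Yes; width 2.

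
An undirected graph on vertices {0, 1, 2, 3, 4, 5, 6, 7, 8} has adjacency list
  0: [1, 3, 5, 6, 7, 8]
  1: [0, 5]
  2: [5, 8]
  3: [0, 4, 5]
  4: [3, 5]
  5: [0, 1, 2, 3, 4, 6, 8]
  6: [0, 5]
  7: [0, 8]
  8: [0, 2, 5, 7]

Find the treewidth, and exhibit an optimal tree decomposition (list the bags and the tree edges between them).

Treewidth 2.
One such decomposition:
Bags: B1 = {0, 5, 8}  B2 = {2, 5, 8}  B3 = {0, 7, 8}  B4 = {0, 3, 5}  B5 = {0, 1, 5}  B6 = {0, 5, 6}  B7 = {3, 4, 5}
Tree: B1–B2, B1–B3, B1–B4, B4–B5, B1–B6, B4–B7

The largest bag has 3 vertices, giving width 2; this decomposition certifies tw(G) ≤ 2. For the lower bound, the 3 vertices {0, 5, 8} are pairwise adjacent, and any tree decomposition puts a clique entirely inside one bag — forcing width ≥ 2. Combining the bounds, tw(G) = 2.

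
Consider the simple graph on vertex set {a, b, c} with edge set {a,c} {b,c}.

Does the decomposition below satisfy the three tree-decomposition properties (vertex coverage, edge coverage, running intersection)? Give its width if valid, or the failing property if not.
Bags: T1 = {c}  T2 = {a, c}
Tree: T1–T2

A tree decomposition must satisfy three properties: every vertex lies in some bag; for every edge, both endpoints lie together in some bag; and for every vertex, the bags containing it form a connected subtree. Here vertex b appears in no bag, so the decomposition is invalid.

No — vertex b appears in no bag.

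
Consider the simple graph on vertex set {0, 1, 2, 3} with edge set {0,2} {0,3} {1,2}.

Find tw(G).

1

A width-1 tree decomposition is:
Bags: B1 = {0, 2}  B2 = {0, 3}  B3 = {1, 2}
Tree: B1–B2, B1–B3
The largest bag has 2 vertices, giving width 1; this decomposition certifies tw(G) ≤ 1. Any graph with an edge has treewidth ≥ 1, and G has the edge 2–0. The upper and lower bounds meet at 1, so that is the treewidth.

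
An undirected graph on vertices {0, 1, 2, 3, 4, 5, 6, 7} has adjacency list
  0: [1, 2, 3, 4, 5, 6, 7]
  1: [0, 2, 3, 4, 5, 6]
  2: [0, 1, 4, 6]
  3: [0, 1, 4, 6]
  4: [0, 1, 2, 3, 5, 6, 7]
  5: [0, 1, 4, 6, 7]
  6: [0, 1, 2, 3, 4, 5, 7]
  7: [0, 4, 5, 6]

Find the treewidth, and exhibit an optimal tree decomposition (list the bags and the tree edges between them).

The largest bag has 5 vertices, giving width 4; this decomposition certifies tw(G) ≤ 4. On the other hand G contains the 5-clique {0, 1, 2, 4, 6}. A clique must lie in a single bag of any decomposition, so no decomposition can have width below 4. The upper and lower bounds meet at 4, so that is the treewidth.

Treewidth 4.
One such decomposition:
Bags: B1 = {0, 1, 3, 4, 6}  B2 = {0, 1, 4, 5, 6}  B3 = {0, 1, 2, 4, 6}  B4 = {0, 4, 5, 6, 7}
Tree: B1–B2, B2–B3, B2–B4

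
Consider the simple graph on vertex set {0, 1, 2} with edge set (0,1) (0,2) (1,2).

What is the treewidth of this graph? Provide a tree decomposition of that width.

With just one bag of size 3, the width is 3 − 1 = 2, so tw(G) ≤ 2. For the lower bound, the 3 vertices {0, 1, 2} are pairwise adjacent, and any tree decomposition puts a clique entirely inside one bag — forcing width ≥ 2. Hence tw(G) = 2 exactly.

Treewidth 2.
One optimal decomposition is:
Bags: B1 = {0, 1, 2}
Tree: (single bag)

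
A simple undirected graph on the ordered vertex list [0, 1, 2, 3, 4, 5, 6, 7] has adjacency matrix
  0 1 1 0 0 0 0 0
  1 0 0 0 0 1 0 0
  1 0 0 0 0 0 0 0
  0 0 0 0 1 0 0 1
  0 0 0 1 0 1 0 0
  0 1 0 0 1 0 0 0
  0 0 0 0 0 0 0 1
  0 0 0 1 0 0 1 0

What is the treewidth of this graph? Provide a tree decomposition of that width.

Each bag holds 2 vertices, so the decomposition has width 1, which upper-bounds the treewidth. G has an edge, so its treewidth is at least 1. The upper and lower bounds meet at 1, so that is the treewidth.

Treewidth 1.
Bags: B1 = {0, 2}  B2 = {0, 1}  B3 = {1, 5}  B4 = {4, 5}  B5 = {3, 4}  B6 = {3, 7}  B7 = {6, 7}
Tree: B1–B2, B2–B3, B3–B4, B4–B5, B5–B6, B6–B7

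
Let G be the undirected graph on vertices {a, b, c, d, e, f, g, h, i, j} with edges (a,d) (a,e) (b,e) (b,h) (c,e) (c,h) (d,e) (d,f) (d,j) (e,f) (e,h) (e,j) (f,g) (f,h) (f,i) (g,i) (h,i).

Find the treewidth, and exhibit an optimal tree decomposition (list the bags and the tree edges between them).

Each bag holds 3 vertices, so the decomposition has width 2, which upper-bounds the treewidth. Conversely, {f, g, i} is a clique of size 3, and the vertices of any clique must share a bag in every tree decomposition; so some bag has ≥ 3 vertices and tw(G) ≥ 2. The upper and lower bounds meet at 2, so that is the treewidth.

Treewidth 2.
Bags: B1 = {a, d, e}  B2 = {d, e, f}  B3 = {e, f, h}  B4 = {c, e, h}  B5 = {f, h, i}  B6 = {b, e, h}  B7 = {f, g, i}  B8 = {d, e, j}
Tree: B1–B2, B2–B3, B3–B4, B3–B5, B4–B6, B5–B7, B2–B8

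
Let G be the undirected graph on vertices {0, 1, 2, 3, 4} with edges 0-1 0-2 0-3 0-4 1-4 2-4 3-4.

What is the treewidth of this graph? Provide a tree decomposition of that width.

The largest bag has 3 vertices, giving width 2; this decomposition certifies tw(G) ≤ 2. Conversely, {0, 1, 4} is a clique of size 3, and the vertices of any clique must share a bag in every tree decomposition; so some bag has ≥ 3 vertices and tw(G) ≥ 2. Therefore the treewidth is 2.

Treewidth 2.
One such decomposition:
Bags: B1 = {0, 2, 4}  B2 = {0, 3, 4}  B3 = {0, 1, 4}
Tree: B1–B2, B1–B3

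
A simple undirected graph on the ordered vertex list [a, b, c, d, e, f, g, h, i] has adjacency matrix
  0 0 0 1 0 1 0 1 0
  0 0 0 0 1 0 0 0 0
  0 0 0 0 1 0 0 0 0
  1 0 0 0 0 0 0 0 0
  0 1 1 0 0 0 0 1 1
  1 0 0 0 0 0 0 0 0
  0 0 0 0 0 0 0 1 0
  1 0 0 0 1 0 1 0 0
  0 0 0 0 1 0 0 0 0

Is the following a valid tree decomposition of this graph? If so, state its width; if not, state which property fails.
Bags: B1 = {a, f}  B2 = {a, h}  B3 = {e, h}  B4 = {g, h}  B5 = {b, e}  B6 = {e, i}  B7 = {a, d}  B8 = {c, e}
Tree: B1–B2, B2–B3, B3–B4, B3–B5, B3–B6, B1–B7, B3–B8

Vertex coverage: the bags together contain {a, b, c, d, e, f, g, h, i}, the full vertex set. Edge coverage: each edge of G has both endpoints in at least one bag. Running intersection: for every vertex, the bags containing it form a connected subtree. All three properties hold, so this is a valid tree decomposition of width max|bag| − 1 = 1, and hence tw(G) ≤ 1.

Yes; width 1.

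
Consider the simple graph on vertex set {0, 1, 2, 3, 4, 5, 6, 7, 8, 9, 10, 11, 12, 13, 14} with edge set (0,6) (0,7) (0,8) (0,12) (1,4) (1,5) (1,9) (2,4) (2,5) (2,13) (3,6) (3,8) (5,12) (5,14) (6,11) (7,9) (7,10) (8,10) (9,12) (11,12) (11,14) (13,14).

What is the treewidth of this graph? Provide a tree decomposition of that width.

Every bag has size at most 4, so the width is 4 − 1 = 3 and tw(G) ≤ 3. For the lower bound: the 4 vertex sets {3,8,10}, {7}, {0}, {6,9,11,12} are disjoint, each induces a connected subgraph, and every pair is joined by at least one edge of G. Contracting each set to a single vertex therefore yields K_{4} as a minor, and since treewidth is minor-monotone, tw(G) ≥ tw(K_{4}) = 3. Therefore the treewidth is 3.

Treewidth 3.
Bags: B1 = {3, 7, 8, 10}  B2 = {0, 3, 7, 8}  B3 = {0, 3, 6, 7}  B4 = {0, 6, 7, 9}  B5 = {0, 6, 9, 12}  B6 = {6, 9, 11, 12}  B7 = {1, 9, 11, 12}  B8 = {1, 5, 11, 12}  B9 = {1, 5, 11, 14}  B10 = {1, 4, 5, 14}  B11 = {2, 4, 5, 14}  B12 = {2, 4, 13, 14}
Tree: B1–B2, B2–B3, B3–B4, B4–B5, B5–B6, B6–B7, B7–B8, B8–B9, B9–B10, B10–B11, B11–B12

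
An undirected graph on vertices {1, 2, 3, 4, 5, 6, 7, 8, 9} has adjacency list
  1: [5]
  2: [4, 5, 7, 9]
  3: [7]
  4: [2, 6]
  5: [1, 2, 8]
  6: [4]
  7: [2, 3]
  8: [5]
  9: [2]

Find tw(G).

1

A width-1 tree decomposition is:
Bags: B1 = {2, 9}  B2 = {2, 7}  B3 = {2, 5}  B4 = {3, 7}  B5 = {5, 8}  B6 = {2, 4}  B7 = {1, 5}  B8 = {4, 6}
Tree: B1–B2, B1–B3, B2–B4, B3–B5, B3–B6, B3–B7, B6–B8
Each bag holds 2 vertices, so the decomposition has width 1, which upper-bounds the treewidth. Since G has at least one edge (e.g. 9–2), it is not an edgeless graph, so tw(G) ≥ 1. Hence tw(G) = 1 exactly.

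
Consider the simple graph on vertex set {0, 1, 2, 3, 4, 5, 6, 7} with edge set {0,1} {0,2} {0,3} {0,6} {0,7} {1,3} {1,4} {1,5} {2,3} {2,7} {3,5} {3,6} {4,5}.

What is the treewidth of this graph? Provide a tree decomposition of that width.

Every bag has size at most 3, so the width is 3 − 1 = 2 and tw(G) ≤ 2. Conversely, {0, 1, 3} is a clique of size 3, and the vertices of any clique must share a bag in every tree decomposition; so some bag has ≥ 3 vertices and tw(G) ≥ 2. Therefore the treewidth is 2.

Treewidth 2.
Bags: B1 = {0, 2, 3}  B2 = {0, 1, 3}  B3 = {1, 3, 5}  B4 = {0, 2, 7}  B5 = {1, 4, 5}  B6 = {0, 3, 6}
Tree: B1–B2, B2–B3, B1–B4, B3–B5, B1–B6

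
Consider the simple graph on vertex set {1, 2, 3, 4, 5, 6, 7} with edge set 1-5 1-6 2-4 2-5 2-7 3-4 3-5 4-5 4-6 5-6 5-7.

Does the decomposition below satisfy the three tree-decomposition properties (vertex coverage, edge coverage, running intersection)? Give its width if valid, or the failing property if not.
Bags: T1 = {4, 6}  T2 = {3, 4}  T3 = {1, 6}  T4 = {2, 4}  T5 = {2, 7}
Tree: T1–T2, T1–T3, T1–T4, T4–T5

A tree decomposition must satisfy three properties: every vertex lies in some bag; for every edge, both endpoints lie together in some bag; and for every vertex, the bags containing it form a connected subtree. Here vertex 5 appears in no bag, so the decomposition is invalid.

No — vertex 5 appears in no bag.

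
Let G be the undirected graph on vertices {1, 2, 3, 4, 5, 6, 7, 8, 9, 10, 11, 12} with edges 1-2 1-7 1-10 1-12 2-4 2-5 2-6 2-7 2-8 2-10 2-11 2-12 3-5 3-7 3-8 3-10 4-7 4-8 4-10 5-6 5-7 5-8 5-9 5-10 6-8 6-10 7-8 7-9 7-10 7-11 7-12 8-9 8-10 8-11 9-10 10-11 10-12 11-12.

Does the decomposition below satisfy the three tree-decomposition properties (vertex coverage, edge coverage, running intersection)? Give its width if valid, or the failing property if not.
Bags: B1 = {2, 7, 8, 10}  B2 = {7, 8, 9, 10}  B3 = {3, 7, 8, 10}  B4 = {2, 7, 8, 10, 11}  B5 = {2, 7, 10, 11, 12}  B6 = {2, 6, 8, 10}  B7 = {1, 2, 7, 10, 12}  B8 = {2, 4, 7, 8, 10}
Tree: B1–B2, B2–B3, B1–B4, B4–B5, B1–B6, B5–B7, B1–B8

No — vertex 5 appears in no bag.

A tree decomposition must satisfy three properties: every vertex lies in some bag; for every edge, both endpoints lie together in some bag; and for every vertex, the bags containing it form a connected subtree. Here vertex 5 appears in no bag, so the decomposition is invalid.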